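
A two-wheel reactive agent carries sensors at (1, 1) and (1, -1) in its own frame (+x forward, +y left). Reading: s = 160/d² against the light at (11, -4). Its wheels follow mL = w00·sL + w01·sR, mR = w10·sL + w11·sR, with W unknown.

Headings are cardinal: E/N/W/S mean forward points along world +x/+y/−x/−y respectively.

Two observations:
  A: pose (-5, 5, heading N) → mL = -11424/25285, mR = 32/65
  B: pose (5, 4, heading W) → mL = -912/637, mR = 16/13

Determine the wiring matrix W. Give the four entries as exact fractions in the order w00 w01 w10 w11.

-1/2 -1/2 0 1

obs A: pose=(-5,5,N) → sL=160/389, sR=32/65, mL=-11424/25285, mR=32/65
obs B: pose=(5,4,W) → sL=80/49, sR=16/13, mL=-912/637, mR=16/13
sensor matrix S = [[160/389, 32/65], [80/49, 16/13]]; det S = -73728/247793
solve [mL_A; mL_B] = S·[w00; w01] and [mR_A; mR_B] = S·[w10; w11]:
  w00 = -1/2, w01 = -1/2, w10 = 0, w11 = 1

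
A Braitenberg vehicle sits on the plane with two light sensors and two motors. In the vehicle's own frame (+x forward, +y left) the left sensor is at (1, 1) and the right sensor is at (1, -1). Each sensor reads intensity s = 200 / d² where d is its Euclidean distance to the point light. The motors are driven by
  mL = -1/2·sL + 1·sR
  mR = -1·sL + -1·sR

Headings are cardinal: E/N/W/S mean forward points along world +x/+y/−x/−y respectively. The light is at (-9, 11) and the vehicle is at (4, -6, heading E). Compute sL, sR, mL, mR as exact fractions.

50/113 5/13 240/1469 -1215/1469

left sensor world pos  = (5, -5); dL² = 452
right sensor world pos = (5, -7); dR² = 520
sL = 200/452 = 50/113
sR = 200/520 = 5/13
mL = -1/2·sL + 1·sR = 240/1469
mR = -1·sL + -1·sR = -1215/1469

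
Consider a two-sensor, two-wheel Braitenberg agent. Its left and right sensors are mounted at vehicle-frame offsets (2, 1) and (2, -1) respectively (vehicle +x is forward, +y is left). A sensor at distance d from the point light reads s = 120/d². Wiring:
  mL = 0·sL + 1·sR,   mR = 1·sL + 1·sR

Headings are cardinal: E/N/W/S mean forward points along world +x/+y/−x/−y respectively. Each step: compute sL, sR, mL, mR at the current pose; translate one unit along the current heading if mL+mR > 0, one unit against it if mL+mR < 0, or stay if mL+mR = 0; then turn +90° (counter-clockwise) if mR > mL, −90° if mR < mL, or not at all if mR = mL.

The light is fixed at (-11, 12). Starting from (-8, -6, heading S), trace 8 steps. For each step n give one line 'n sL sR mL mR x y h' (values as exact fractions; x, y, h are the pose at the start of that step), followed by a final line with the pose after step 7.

0 15/52 30/101 30/101 3075/5252 -8 -6 S
1 120/349 24/85 24/85 18576/29665 -8 -7 E
2 60/149 60/157 60/157 18360/23393 -7 -7 N
3 24/73 120/293 120/293 15792/21389 -7 -6 W
4 15/52 30/101 30/101 3075/5252 -8 -6 S
5 120/349 24/85 24/85 18576/29665 -8 -7 E
6 60/149 60/157 60/157 18360/23393 -7 -7 N
7 24/73 120/293 120/293 15792/21389 -7 -6 W
final -8 -6 S

n=0: pose=(-8,-6,S); sL=15/52, sR=30/101; mL=30/101, mR=3075/5252; mL+mR=4635/5252 → advance +1; mR−mL=15/52 → turn +1·90°
n=1: pose=(-8,-7,E); sL=120/349, sR=24/85; mL=24/85, mR=18576/29665; mL+mR=26952/29665 → advance +1; mR−mL=120/349 → turn +1·90°
n=2: pose=(-7,-7,N); sL=60/149, sR=60/157; mL=60/157, mR=18360/23393; mL+mR=27300/23393 → advance +1; mR−mL=60/149 → turn +1·90°
n=3: pose=(-7,-6,W); sL=24/73, sR=120/293; mL=120/293, mR=15792/21389; mL+mR=24552/21389 → advance +1; mR−mL=24/73 → turn +1·90°
n=4: pose=(-8,-6,S); sL=15/52, sR=30/101; mL=30/101, mR=3075/5252; mL+mR=4635/5252 → advance +1; mR−mL=15/52 → turn +1·90°
n=5: pose=(-8,-7,E); sL=120/349, sR=24/85; mL=24/85, mR=18576/29665; mL+mR=26952/29665 → advance +1; mR−mL=120/349 → turn +1·90°
n=6: pose=(-7,-7,N); sL=60/149, sR=60/157; mL=60/157, mR=18360/23393; mL+mR=27300/23393 → advance +1; mR−mL=60/149 → turn +1·90°
n=7: pose=(-7,-6,W); sL=24/73, sR=120/293; mL=120/293, mR=15792/21389; mL+mR=24552/21389 → advance +1; mR−mL=24/73 → turn +1·90°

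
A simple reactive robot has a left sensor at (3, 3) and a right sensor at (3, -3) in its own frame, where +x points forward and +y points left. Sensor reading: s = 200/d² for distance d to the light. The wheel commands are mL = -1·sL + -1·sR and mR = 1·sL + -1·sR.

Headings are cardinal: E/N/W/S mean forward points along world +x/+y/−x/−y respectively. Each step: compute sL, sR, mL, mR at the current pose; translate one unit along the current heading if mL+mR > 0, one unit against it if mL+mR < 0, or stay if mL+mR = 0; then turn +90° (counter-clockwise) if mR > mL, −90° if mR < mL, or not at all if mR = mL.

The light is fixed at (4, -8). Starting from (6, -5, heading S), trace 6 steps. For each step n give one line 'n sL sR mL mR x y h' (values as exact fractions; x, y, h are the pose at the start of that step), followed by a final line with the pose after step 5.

0 8 200 -208 -192 6 -5 S
1 100/37 100/13 -5000/481 -2400/481 6 -4 E
2 200/53 40/13 -4720/689 480/689 5 -4 N
3 50 5 -55 45 5 -5 W
4 8 200 -208 -192 6 -5 S
5 100/37 100/13 -5000/481 -2400/481 6 -4 E
final 5 -4 N

n=0: pose=(6,-5,S); sL=8, sR=200; mL=-208, mR=-192; mL+mR=-400 → advance -1; mR−mL=16 → turn +1·90°
n=1: pose=(6,-4,E); sL=100/37, sR=100/13; mL=-5000/481, mR=-2400/481; mL+mR=-200/13 → advance -1; mR−mL=200/37 → turn +1·90°
n=2: pose=(5,-4,N); sL=200/53, sR=40/13; mL=-4720/689, mR=480/689; mL+mR=-80/13 → advance -1; mR−mL=400/53 → turn +1·90°
n=3: pose=(5,-5,W); sL=50, sR=5; mL=-55, mR=45; mL+mR=-10 → advance -1; mR−mL=100 → turn +1·90°
n=4: pose=(6,-5,S); sL=8, sR=200; mL=-208, mR=-192; mL+mR=-400 → advance -1; mR−mL=16 → turn +1·90°
n=5: pose=(6,-4,E); sL=100/37, sR=100/13; mL=-5000/481, mR=-2400/481; mL+mR=-200/13 → advance -1; mR−mL=200/37 → turn +1·90°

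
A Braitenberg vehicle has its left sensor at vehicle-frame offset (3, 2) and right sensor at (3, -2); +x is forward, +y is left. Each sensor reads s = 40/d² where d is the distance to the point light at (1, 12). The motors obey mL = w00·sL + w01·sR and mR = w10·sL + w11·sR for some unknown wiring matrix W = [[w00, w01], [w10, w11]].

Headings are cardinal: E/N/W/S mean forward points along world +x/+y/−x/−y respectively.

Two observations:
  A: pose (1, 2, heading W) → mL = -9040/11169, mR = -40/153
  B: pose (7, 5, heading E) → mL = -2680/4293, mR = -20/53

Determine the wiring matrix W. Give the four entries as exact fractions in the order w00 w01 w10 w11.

obs A: pose=(1,2,W) → sL=40/153, sR=40/73, mL=-9040/11169, mR=-40/153
obs B: pose=(7,5,E) → sL=20/53, sR=20/81, mL=-2680/4293, mR=-20/53
sensor matrix S = [[40/153, 40/73], [20/53, 20/81]]; det S = -6819200/47948517
solve [mL_A; mL_B] = S·[w00; w01] and [mR_A; mR_B] = S·[w10; w11]:
  w00 = -1, w01 = -1, w10 = -1, w11 = 0

-1 -1 -1 0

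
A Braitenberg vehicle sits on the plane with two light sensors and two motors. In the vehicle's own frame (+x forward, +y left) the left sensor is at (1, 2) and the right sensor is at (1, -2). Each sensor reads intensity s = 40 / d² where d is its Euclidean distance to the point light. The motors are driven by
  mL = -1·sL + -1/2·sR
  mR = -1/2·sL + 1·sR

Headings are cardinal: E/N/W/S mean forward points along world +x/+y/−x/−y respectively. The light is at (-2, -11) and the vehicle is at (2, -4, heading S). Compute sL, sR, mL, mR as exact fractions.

5/9 1 -19/18 13/18

left sensor world pos  = (4, -5); dL² = 72
right sensor world pos = (0, -5); dR² = 40
sL = 40/72 = 5/9
sR = 40/40 = 1
mL = -1·sL + -1/2·sR = -19/18
mR = -1/2·sL + 1·sR = 13/18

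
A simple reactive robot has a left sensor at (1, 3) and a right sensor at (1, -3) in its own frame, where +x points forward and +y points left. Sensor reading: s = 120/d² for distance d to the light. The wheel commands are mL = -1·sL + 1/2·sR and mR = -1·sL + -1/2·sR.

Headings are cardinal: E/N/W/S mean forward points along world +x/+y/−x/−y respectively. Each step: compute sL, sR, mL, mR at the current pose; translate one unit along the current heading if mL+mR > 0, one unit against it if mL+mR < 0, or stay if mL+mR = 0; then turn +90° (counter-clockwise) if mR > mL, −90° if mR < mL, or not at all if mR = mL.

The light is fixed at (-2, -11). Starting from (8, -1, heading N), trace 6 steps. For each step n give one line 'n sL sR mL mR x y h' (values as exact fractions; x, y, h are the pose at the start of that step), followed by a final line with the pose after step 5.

n=0: pose=(8,-1,N); sL=12/17, sR=12/29; mL=-246/493, mR=-450/493; mL+mR=-24/17 → advance -1; mR−mL=-12/29 → turn -1·90°
n=1: pose=(8,-2,E); sL=24/53, sR=120/157; mL=-588/8321, mR=-6948/8321; mL+mR=-48/53 → advance -1; mR−mL=-120/157 → turn -1·90°
n=2: pose=(7,-2,S); sL=15/26, sR=6/5; mL=3/130, mR=-153/130; mL+mR=-15/13 → advance -1; mR−mL=-6/5 → turn -1·90°
n=3: pose=(7,-1,W); sL=120/113, sR=120/233; mL=-21180/26329, mR=-34740/26329; mL+mR=-240/113 → advance -1; mR−mL=-120/233 → turn -1·90°
n=4: pose=(8,-1,N); sL=12/17, sR=12/29; mL=-246/493, mR=-450/493; mL+mR=-24/17 → advance -1; mR−mL=-12/29 → turn -1·90°
n=5: pose=(8,-2,E); sL=24/53, sR=120/157; mL=-588/8321, mR=-6948/8321; mL+mR=-48/53 → advance -1; mR−mL=-120/157 → turn -1·90°

0 12/17 12/29 -246/493 -450/493 8 -1 N
1 24/53 120/157 -588/8321 -6948/8321 8 -2 E
2 15/26 6/5 3/130 -153/130 7 -2 S
3 120/113 120/233 -21180/26329 -34740/26329 7 -1 W
4 12/17 12/29 -246/493 -450/493 8 -1 N
5 24/53 120/157 -588/8321 -6948/8321 8 -2 E
final 7 -2 S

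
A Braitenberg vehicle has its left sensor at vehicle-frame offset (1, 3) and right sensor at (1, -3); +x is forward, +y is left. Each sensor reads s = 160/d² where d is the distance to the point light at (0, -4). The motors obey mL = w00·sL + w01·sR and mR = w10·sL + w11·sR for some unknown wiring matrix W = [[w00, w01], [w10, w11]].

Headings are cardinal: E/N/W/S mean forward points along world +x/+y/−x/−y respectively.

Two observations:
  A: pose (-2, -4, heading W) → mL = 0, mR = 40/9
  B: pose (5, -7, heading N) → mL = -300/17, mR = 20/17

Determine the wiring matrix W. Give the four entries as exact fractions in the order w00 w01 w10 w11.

obs A: pose=(-2,-4,W) → sL=80/9, sR=80/9, mL=0, mR=40/9
obs B: pose=(5,-7,N) → sL=20, sR=40/17, mL=-300/17, mR=20/17
sensor matrix S = [[80/9, 80/9], [20, 40/17]]; det S = -8000/51
solve [mL_A; mL_B] = S·[w00; w01] and [mR_A; mR_B] = S·[w10; w11]:
  w00 = -1, w01 = 1, w10 = 0, w11 = 1/2

-1 1 0 1/2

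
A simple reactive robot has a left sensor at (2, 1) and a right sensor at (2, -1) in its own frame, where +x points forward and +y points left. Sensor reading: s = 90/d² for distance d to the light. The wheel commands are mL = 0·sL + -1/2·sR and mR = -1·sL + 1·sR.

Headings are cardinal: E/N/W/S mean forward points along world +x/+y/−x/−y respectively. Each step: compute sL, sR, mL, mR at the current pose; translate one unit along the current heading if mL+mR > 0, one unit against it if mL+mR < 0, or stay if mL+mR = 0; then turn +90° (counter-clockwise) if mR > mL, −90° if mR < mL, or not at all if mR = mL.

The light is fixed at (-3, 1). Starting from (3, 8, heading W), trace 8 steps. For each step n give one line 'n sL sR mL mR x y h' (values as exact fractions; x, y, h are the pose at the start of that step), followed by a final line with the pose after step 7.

0 45/26 9/8 -9/16 -63/104 3 8 W
1 10/13 18/29 -9/29 -56/377 4 8 N
2 9/5 45/37 -45/74 -108/185 4 7 W
3 90/97 18/13 -9/13 576/1261 5 7 S
4 45/82 45/68 -45/136 315/2788 5 8 E
5 10/13 18/29 -9/29 -56/377 4 8 N
6 9/5 45/37 -45/74 -108/185 4 7 W
7 90/97 18/13 -9/13 576/1261 5 7 S
final 5 8 E

n=0: pose=(3,8,W); sL=45/26, sR=9/8; mL=-9/16, mR=-63/104; mL+mR=-243/208 → advance -1; mR−mL=-9/208 → turn -1·90°
n=1: pose=(4,8,N); sL=10/13, sR=18/29; mL=-9/29, mR=-56/377; mL+mR=-173/377 → advance -1; mR−mL=61/377 → turn +1·90°
n=2: pose=(4,7,W); sL=9/5, sR=45/37; mL=-45/74, mR=-108/185; mL+mR=-441/370 → advance -1; mR−mL=9/370 → turn +1·90°
n=3: pose=(5,7,S); sL=90/97, sR=18/13; mL=-9/13, mR=576/1261; mL+mR=-297/1261 → advance -1; mR−mL=1449/1261 → turn +1·90°
n=4: pose=(5,8,E); sL=45/82, sR=45/68; mL=-45/136, mR=315/2788; mL+mR=-1215/5576 → advance -1; mR−mL=2475/5576 → turn +1·90°
n=5: pose=(4,8,N); sL=10/13, sR=18/29; mL=-9/29, mR=-56/377; mL+mR=-173/377 → advance -1; mR−mL=61/377 → turn +1·90°
n=6: pose=(4,7,W); sL=9/5, sR=45/37; mL=-45/74, mR=-108/185; mL+mR=-441/370 → advance -1; mR−mL=9/370 → turn +1·90°
n=7: pose=(5,7,S); sL=90/97, sR=18/13; mL=-9/13, mR=576/1261; mL+mR=-297/1261 → advance -1; mR−mL=1449/1261 → turn +1·90°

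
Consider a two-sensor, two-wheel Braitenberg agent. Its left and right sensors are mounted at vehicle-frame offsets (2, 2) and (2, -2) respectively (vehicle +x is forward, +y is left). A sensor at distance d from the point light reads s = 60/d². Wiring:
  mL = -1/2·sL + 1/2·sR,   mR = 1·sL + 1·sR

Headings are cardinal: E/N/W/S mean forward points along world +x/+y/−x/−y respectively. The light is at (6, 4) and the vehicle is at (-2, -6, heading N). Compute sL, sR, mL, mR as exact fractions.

left sensor world pos  = (-4, -4); dL² = 164
right sensor world pos = (0, -4); dR² = 100
sL = 60/164 = 15/41
sR = 60/100 = 3/5
mL = -1/2·sL + 1/2·sR = 24/205
mR = 1·sL + 1·sR = 198/205

15/41 3/5 24/205 198/205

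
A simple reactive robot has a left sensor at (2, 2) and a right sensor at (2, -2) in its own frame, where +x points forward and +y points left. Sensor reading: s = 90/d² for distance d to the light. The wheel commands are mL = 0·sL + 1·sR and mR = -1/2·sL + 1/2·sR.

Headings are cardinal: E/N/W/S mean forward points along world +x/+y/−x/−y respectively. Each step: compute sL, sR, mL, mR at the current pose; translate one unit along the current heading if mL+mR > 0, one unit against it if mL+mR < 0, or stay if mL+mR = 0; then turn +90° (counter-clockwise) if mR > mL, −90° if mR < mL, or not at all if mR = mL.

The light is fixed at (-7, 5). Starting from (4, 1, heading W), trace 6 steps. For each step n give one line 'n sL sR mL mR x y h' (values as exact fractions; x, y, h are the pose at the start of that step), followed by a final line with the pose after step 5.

n=0: pose=(4,1,W); sL=10/13, sR=18/17; mL=18/17, mR=32/221; mL+mR=266/221 → advance +1; mR−mL=-202/221 → turn -1·90°
n=1: pose=(3,1,N); sL=45/34, sR=45/74; mL=45/74, mR=-225/629; mL+mR=315/1258 → advance +1; mR−mL=-1215/1258 → turn -1·90°
n=2: pose=(3,2,E); sL=18/29, sR=90/169; mL=90/169, mR=-216/4901; mL+mR=2394/4901 → advance +1; mR−mL=-2826/4901 → turn -1·90°
n=3: pose=(4,2,S); sL=45/97, sR=45/53; mL=45/53, mR=990/5141; mL+mR=5355/5141 → advance +1; mR−mL=-3375/5141 → turn -1·90°
n=4: pose=(4,1,W); sL=10/13, sR=18/17; mL=18/17, mR=32/221; mL+mR=266/221 → advance +1; mR−mL=-202/221 → turn -1·90°
n=5: pose=(3,1,N); sL=45/34, sR=45/74; mL=45/74, mR=-225/629; mL+mR=315/1258 → advance +1; mR−mL=-1215/1258 → turn -1·90°

0 10/13 18/17 18/17 32/221 4 1 W
1 45/34 45/74 45/74 -225/629 3 1 N
2 18/29 90/169 90/169 -216/4901 3 2 E
3 45/97 45/53 45/53 990/5141 4 2 S
4 10/13 18/17 18/17 32/221 4 1 W
5 45/34 45/74 45/74 -225/629 3 1 N
final 3 2 E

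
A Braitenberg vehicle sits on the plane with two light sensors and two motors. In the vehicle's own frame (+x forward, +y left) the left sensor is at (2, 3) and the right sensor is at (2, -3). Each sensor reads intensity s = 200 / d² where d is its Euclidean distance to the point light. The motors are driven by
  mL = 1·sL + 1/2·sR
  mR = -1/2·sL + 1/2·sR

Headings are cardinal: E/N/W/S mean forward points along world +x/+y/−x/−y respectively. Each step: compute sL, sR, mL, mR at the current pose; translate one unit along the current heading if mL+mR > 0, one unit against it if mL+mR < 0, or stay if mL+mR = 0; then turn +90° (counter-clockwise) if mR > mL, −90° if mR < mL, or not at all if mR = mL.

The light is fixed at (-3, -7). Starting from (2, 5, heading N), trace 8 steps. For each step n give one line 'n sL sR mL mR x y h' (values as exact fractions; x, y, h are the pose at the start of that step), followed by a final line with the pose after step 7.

n=0: pose=(2,5,N); sL=1, sR=10/13; mL=18/13, mR=-3/26; mL+mR=33/26 → advance +1; mR−mL=-3/2 → turn -1·90°
n=1: pose=(2,6,E); sL=40/61, sR=200/149; mL=12060/9089, mR=3120/9089; mL+mR=15180/9089 → advance +1; mR−mL=-60/61 → turn -1·90°
n=2: pose=(3,6,S); sL=100/101, sR=20/13; mL=2310/1313, mR=360/1313; mL+mR=2670/1313 → advance +1; mR−mL=-150/101 → turn -1·90°
n=3: pose=(3,5,W); sL=200/97, sR=200/241; mL=57900/23377, mR=-14400/23377; mL+mR=43500/23377 → advance +1; mR−mL=-300/97 → turn -1·90°
n=4: pose=(2,5,N); sL=1, sR=10/13; mL=18/13, mR=-3/26; mL+mR=33/26 → advance +1; mR−mL=-3/2 → turn -1·90°
n=5: pose=(2,6,E); sL=40/61, sR=200/149; mL=12060/9089, mR=3120/9089; mL+mR=15180/9089 → advance +1; mR−mL=-60/61 → turn -1·90°
n=6: pose=(3,6,S); sL=100/101, sR=20/13; mL=2310/1313, mR=360/1313; mL+mR=2670/1313 → advance +1; mR−mL=-150/101 → turn -1·90°
n=7: pose=(3,5,W); sL=200/97, sR=200/241; mL=57900/23377, mR=-14400/23377; mL+mR=43500/23377 → advance +1; mR−mL=-300/97 → turn -1·90°

0 1 10/13 18/13 -3/26 2 5 N
1 40/61 200/149 12060/9089 3120/9089 2 6 E
2 100/101 20/13 2310/1313 360/1313 3 6 S
3 200/97 200/241 57900/23377 -14400/23377 3 5 W
4 1 10/13 18/13 -3/26 2 5 N
5 40/61 200/149 12060/9089 3120/9089 2 6 E
6 100/101 20/13 2310/1313 360/1313 3 6 S
7 200/97 200/241 57900/23377 -14400/23377 3 5 W
final 2 5 N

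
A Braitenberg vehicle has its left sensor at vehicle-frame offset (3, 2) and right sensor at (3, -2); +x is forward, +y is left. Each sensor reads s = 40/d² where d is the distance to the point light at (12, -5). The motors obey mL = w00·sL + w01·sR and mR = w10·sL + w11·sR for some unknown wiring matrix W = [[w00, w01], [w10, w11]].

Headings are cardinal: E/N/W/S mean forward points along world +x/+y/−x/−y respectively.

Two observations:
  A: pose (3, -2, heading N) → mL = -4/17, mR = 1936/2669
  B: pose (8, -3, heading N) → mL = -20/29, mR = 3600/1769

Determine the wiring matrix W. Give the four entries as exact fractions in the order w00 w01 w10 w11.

0 -1/2 1 1

obs A: pose=(3,-2,N) → sL=40/157, sR=8/17, mL=-4/17, mR=1936/2669
obs B: pose=(8,-3,N) → sL=40/61, sR=40/29, mL=-20/29, mR=3600/1769
sensor matrix S = [[40/157, 8/17], [40/61, 40/29]]; det S = 202240/4721461
solve [mL_A; mL_B] = S·[w00; w01] and [mR_A; mR_B] = S·[w10; w11]:
  w00 = 0, w01 = -1/2, w10 = 1, w11 = 1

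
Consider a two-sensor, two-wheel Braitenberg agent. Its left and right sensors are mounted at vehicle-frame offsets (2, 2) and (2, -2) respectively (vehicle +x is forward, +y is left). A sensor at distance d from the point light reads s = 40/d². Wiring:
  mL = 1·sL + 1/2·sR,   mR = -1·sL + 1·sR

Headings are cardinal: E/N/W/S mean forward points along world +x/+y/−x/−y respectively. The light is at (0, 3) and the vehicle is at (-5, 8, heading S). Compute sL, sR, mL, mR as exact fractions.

20/9 20/29 670/261 -400/261

left sensor world pos  = (-3, 6); dL² = 18
right sensor world pos = (-7, 6); dR² = 58
sL = 40/18 = 20/9
sR = 40/58 = 20/29
mL = 1·sL + 1/2·sR = 670/261
mR = -1·sL + 1·sR = -400/261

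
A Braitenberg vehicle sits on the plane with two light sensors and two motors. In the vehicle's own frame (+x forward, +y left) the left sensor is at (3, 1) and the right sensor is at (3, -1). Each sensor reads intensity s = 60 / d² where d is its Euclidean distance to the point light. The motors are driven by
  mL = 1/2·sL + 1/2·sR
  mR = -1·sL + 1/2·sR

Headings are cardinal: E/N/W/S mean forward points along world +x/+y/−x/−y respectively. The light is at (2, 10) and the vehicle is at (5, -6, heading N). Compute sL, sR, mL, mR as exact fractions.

left sensor world pos  = (4, -3); dL² = 173
right sensor world pos = (6, -3); dR² = 185
sL = 60/173 = 60/173
sR = 60/185 = 12/37
mL = 1/2·sL + 1/2·sR = 2148/6401
mR = -1·sL + 1/2·sR = -1182/6401

60/173 12/37 2148/6401 -1182/6401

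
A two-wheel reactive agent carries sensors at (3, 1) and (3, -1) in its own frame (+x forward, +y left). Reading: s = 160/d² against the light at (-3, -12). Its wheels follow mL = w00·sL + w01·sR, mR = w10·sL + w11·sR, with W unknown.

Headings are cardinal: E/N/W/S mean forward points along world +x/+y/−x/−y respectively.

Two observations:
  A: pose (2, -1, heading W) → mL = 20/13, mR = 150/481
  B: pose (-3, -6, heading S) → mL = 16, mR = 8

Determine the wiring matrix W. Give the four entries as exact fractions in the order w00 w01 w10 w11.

1 0 -1/2 1

obs A: pose=(2,-1,W) → sL=20/13, sR=40/37, mL=20/13, mR=150/481
obs B: pose=(-3,-6,S) → sL=16, sR=16, mL=16, mR=8
sensor matrix S = [[20/13, 40/37], [16, 16]]; det S = 3520/481
solve [mL_A; mL_B] = S·[w00; w01] and [mR_A; mR_B] = S·[w10; w11]:
  w00 = 1, w01 = 0, w10 = -1/2, w11 = 1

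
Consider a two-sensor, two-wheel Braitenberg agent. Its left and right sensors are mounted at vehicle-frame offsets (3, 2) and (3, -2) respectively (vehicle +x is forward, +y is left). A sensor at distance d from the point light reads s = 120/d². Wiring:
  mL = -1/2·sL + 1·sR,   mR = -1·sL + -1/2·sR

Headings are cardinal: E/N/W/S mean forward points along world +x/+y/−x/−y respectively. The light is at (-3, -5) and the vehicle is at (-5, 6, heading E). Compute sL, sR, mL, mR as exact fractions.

left sensor world pos  = (-2, 8); dL² = 170
right sensor world pos = (-2, 4); dR² = 82
sL = 120/170 = 12/17
sR = 120/82 = 60/41
mL = -1/2·sL + 1·sR = 774/697
mR = -1·sL + -1/2·sR = -1002/697

12/17 60/41 774/697 -1002/697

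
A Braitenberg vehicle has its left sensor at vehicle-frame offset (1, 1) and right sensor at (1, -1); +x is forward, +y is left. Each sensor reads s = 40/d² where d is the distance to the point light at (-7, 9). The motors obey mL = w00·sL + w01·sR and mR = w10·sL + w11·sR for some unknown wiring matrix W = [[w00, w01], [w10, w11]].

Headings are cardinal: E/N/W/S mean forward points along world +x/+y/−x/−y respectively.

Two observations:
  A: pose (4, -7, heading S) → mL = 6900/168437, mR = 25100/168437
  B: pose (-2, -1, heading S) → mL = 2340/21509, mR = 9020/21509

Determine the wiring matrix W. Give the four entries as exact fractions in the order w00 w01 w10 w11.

1 -1/2 1/2 1

obs A: pose=(4,-7,S) → sL=40/433, sR=40/389, mL=6900/168437, mR=25100/168437
obs B: pose=(-2,-1,S) → sL=40/157, sR=40/137, mL=2340/21509, mR=9020/21509
sensor matrix S = [[40/433, 40/389], [40/157, 40/137]]; det S = 2803200/3622911433
solve [mL_A; mL_B] = S·[w00; w01] and [mR_A; mR_B] = S·[w10; w11]:
  w00 = 1, w01 = -1/2, w10 = 1/2, w11 = 1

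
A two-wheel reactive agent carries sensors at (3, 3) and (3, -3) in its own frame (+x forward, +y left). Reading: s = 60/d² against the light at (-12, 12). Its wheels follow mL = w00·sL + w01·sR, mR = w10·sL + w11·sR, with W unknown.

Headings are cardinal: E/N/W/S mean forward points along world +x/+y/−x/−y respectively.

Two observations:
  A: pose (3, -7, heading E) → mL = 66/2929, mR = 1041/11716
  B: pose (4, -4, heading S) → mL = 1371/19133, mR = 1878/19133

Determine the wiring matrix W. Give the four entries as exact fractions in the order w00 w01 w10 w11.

obs A: pose=(3,-7,E) → sL=3/29, sR=15/202, mL=66/2929, mR=1041/11716
obs B: pose=(4,-4,S) → sL=30/361, sR=6/53, mL=1371/19133, mR=1878/19133
sensor matrix S = [[3/29, 15/202], [30/361, 6/53]]; det S = 310473/56040557
solve [mL_A; mL_B] = S·[w00; w01] and [mR_A; mR_B] = S·[w10; w11]:
  w00 = -1/2, w01 = 1, w10 = 1/2, w11 = 1/2

-1/2 1 1/2 1/2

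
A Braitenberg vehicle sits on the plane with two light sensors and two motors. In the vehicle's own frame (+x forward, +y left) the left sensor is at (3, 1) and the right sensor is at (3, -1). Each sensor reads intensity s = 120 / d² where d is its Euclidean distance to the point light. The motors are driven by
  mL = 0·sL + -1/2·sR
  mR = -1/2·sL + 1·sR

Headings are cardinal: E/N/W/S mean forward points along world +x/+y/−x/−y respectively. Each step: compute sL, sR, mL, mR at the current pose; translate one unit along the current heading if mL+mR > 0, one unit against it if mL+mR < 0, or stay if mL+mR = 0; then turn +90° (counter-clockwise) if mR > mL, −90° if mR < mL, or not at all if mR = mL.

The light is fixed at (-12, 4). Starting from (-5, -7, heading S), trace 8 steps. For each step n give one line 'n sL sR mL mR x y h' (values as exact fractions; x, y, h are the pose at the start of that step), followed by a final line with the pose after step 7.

n=0: pose=(-5,-7,S); sL=6/13, sR=15/29; mL=-15/58, mR=108/377; mL+mR=21/754 → advance +1; mR−mL=411/754 → turn +1·90°
n=1: pose=(-5,-8,E); sL=120/221, sR=120/269; mL=-60/269, mR=10380/59449; mL+mR=-2880/59449 → advance -1; mR−mL=23640/59449 → turn +1·90°
n=2: pose=(-6,-8,N); sL=60/53, sR=12/13; mL=-6/13, mR=246/689; mL+mR=-72/689 → advance -1; mR−mL=564/689 → turn +1·90°
n=3: pose=(-6,-9,W); sL=24/41, sR=40/51; mL=-20/51, mR=1028/2091; mL+mR=208/2091 → advance +1; mR−mL=616/697 → turn +1·90°
n=4: pose=(-7,-9,S); sL=30/73, sR=15/34; mL=-15/68, mR=585/2482; mL+mR=75/4964 → advance +1; mR−mL=2265/4964 → turn +1·90°
n=5: pose=(-7,-10,E); sL=120/233, sR=120/289; mL=-60/289, mR=10620/67337; mL+mR=-3360/67337 → advance -1; mR−mL=24600/67337 → turn +1·90°
n=6: pose=(-8,-10,N); sL=12/13, sR=60/73; mL=-30/73, mR=342/949; mL+mR=-48/949 → advance -1; mR−mL=732/949 → turn +1·90°
n=7: pose=(-8,-11,W); sL=120/257, sR=120/197; mL=-60/197, mR=19020/50629; mL+mR=3600/50629 → advance +1; mR−mL=34440/50629 → turn +1·90°

0 6/13 15/29 -15/58 108/377 -5 -7 S
1 120/221 120/269 -60/269 10380/59449 -5 -8 E
2 60/53 12/13 -6/13 246/689 -6 -8 N
3 24/41 40/51 -20/51 1028/2091 -6 -9 W
4 30/73 15/34 -15/68 585/2482 -7 -9 S
5 120/233 120/289 -60/289 10620/67337 -7 -10 E
6 12/13 60/73 -30/73 342/949 -8 -10 N
7 120/257 120/197 -60/197 19020/50629 -8 -11 W
final -9 -11 S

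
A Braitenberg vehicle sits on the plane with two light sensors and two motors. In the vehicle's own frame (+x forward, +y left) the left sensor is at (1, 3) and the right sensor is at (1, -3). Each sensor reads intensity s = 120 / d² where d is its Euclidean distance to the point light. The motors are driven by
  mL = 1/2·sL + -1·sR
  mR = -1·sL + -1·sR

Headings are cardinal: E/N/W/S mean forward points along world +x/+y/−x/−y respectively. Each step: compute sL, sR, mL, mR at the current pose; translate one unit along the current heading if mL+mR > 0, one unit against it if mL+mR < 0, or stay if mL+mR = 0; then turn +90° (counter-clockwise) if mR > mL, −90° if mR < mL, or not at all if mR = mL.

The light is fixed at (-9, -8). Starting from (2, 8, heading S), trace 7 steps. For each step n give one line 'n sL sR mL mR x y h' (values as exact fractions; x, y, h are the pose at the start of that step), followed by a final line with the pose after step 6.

n=0: pose=(2,8,S); sL=120/421, sR=120/289; mL=-33180/121669, mR=-85200/121669; mL+mR=-118380/121669 → advance -1; mR−mL=-180/421 → turn -1·90°
n=1: pose=(2,9,W); sL=15/37, sR=6/25; mL=-69/1850, mR=-597/925; mL+mR=-1263/1850 → advance -1; mR−mL=-45/74 → turn -1·90°
n=2: pose=(3,9,N); sL=8/27, sR=40/183; mL=-116/1647, mR=-848/1647; mL+mR=-964/1647 → advance -1; mR−mL=-4/9 → turn -1·90°
n=3: pose=(3,8,E); sL=12/53, sR=60/169; mL=-2166/8957, mR=-5208/8957; mL+mR=-7374/8957 → advance -1; mR−mL=-18/53 → turn -1·90°
n=4: pose=(2,8,S); sL=120/421, sR=120/289; mL=-33180/121669, mR=-85200/121669; mL+mR=-118380/121669 → advance -1; mR−mL=-180/421 → turn -1·90°
n=5: pose=(2,9,W); sL=15/37, sR=6/25; mL=-69/1850, mR=-597/925; mL+mR=-1263/1850 → advance -1; mR−mL=-45/74 → turn -1·90°
n=6: pose=(3,9,N); sL=8/27, sR=40/183; mL=-116/1647, mR=-848/1647; mL+mR=-964/1647 → advance -1; mR−mL=-4/9 → turn -1·90°

0 120/421 120/289 -33180/121669 -85200/121669 2 8 S
1 15/37 6/25 -69/1850 -597/925 2 9 W
2 8/27 40/183 -116/1647 -848/1647 3 9 N
3 12/53 60/169 -2166/8957 -5208/8957 3 8 E
4 120/421 120/289 -33180/121669 -85200/121669 2 8 S
5 15/37 6/25 -69/1850 -597/925 2 9 W
6 8/27 40/183 -116/1647 -848/1647 3 9 N
final 3 8 E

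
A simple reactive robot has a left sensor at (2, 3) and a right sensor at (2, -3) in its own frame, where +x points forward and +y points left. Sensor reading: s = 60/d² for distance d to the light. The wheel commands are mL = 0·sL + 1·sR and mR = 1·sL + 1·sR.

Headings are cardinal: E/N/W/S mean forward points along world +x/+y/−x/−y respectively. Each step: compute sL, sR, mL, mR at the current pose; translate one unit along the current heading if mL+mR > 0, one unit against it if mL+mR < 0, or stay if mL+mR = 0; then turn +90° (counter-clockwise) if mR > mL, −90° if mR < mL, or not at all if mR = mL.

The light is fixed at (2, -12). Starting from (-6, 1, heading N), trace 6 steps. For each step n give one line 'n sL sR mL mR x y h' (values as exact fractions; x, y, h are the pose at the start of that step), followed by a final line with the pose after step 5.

0 30/173 6/25 6/25 1788/4325 -6 1 N
1 60/221 60/389 60/389 36600/85969 -6 2 W
2 1/3 5/24 5/24 13/24 -7 2 S
3 12/61 60/149 60/149 5448/9089 -7 1 E
4 30/173 6/25 6/25 1788/4325 -6 1 N
5 60/221 60/389 60/389 36600/85969 -6 2 W
final -7 2 S

n=0: pose=(-6,1,N); sL=30/173, sR=6/25; mL=6/25, mR=1788/4325; mL+mR=2826/4325 → advance +1; mR−mL=30/173 → turn +1·90°
n=1: pose=(-6,2,W); sL=60/221, sR=60/389; mL=60/389, mR=36600/85969; mL+mR=49860/85969 → advance +1; mR−mL=60/221 → turn +1·90°
n=2: pose=(-7,2,S); sL=1/3, sR=5/24; mL=5/24, mR=13/24; mL+mR=3/4 → advance +1; mR−mL=1/3 → turn +1·90°
n=3: pose=(-7,1,E); sL=12/61, sR=60/149; mL=60/149, mR=5448/9089; mL+mR=9108/9089 → advance +1; mR−mL=12/61 → turn +1·90°
n=4: pose=(-6,1,N); sL=30/173, sR=6/25; mL=6/25, mR=1788/4325; mL+mR=2826/4325 → advance +1; mR−mL=30/173 → turn +1·90°
n=5: pose=(-6,2,W); sL=60/221, sR=60/389; mL=60/389, mR=36600/85969; mL+mR=49860/85969 → advance +1; mR−mL=60/221 → turn +1·90°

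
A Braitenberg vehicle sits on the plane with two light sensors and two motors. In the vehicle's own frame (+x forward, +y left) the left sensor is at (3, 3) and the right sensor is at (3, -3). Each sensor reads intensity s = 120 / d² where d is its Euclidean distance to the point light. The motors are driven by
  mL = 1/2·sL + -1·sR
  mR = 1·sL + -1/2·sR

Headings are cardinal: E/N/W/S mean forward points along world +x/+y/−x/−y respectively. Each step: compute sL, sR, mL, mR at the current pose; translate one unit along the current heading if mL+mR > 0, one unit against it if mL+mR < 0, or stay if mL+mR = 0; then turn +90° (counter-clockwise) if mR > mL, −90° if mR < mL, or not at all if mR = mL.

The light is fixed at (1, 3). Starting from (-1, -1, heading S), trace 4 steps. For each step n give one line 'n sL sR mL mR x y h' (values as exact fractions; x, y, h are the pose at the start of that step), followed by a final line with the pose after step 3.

n=0: pose=(-1,-1,S); sL=12/5, sR=60/37; mL=-78/185, mR=294/185; mL+mR=216/185 → advance +1; mR−mL=372/185 → turn +1·90°
n=1: pose=(-1,-2,E); sL=24, sR=24/13; mL=132/13, mR=300/13; mL+mR=432/13 → advance +1; mR−mL=168/13 → turn +1·90°
n=2: pose=(0,-2,N); sL=6, sR=15; mL=-12, mR=-3/2; mL+mR=-27/2 → advance -1; mR−mL=21/2 → turn +1·90°
n=3: pose=(0,-3,W); sL=120/97, sR=24/5; mL=-2028/485, mR=-564/485; mL+mR=-2592/485 → advance -1; mR−mL=1464/485 → turn +1·90°

0 12/5 60/37 -78/185 294/185 -1 -1 S
1 24 24/13 132/13 300/13 -1 -2 E
2 6 15 -12 -3/2 0 -2 N
3 120/97 24/5 -2028/485 -564/485 0 -3 W
final 1 -3 S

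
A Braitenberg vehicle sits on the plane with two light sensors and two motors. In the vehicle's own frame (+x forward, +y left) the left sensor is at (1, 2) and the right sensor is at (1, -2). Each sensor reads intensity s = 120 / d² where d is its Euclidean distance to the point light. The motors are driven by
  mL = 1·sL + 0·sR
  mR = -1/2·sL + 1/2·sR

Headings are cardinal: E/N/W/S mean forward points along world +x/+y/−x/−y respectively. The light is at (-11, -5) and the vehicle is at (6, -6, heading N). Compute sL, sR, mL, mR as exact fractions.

8/15 120/361 8/15 -544/5415

left sensor world pos  = (4, -5); dL² = 225
right sensor world pos = (8, -5); dR² = 361
sL = 120/225 = 8/15
sR = 120/361 = 120/361
mL = 1·sL + 0·sR = 8/15
mR = -1/2·sL + 1/2·sR = -544/5415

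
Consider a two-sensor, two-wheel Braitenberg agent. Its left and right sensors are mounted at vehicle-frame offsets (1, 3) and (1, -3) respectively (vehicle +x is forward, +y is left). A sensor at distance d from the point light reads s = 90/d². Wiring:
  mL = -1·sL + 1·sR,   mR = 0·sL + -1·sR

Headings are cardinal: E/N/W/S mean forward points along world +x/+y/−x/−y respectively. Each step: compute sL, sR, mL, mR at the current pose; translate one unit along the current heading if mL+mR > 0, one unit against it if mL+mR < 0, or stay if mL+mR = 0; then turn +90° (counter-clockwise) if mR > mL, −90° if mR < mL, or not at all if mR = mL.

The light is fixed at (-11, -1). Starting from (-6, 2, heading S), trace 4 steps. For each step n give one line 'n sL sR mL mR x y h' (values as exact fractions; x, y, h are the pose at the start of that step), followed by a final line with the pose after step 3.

n=0: pose=(-6,2,S); sL=45/34, sR=45/4; mL=675/68, mR=-45/4; mL+mR=-45/34 → advance -1; mR−mL=-360/17 → turn -1·90°
n=1: pose=(-6,3,W); sL=90/17, sR=18/13; mL=-864/221, mR=-18/13; mL+mR=-90/17 → advance -1; mR−mL=558/221 → turn +1·90°
n=2: pose=(-5,3,S); sL=1, sR=5; mL=4, mR=-5; mL+mR=-1 → advance -1; mR−mL=-9 → turn -1·90°
n=3: pose=(-5,4,W); sL=90/29, sR=90/89; mL=-5400/2581, mR=-90/89; mL+mR=-90/29 → advance -1; mR−mL=2790/2581 → turn +1·90°

0 45/34 45/4 675/68 -45/4 -6 2 S
1 90/17 18/13 -864/221 -18/13 -6 3 W
2 1 5 4 -5 -5 3 S
3 90/29 90/89 -5400/2581 -90/89 -5 4 W
final -4 4 S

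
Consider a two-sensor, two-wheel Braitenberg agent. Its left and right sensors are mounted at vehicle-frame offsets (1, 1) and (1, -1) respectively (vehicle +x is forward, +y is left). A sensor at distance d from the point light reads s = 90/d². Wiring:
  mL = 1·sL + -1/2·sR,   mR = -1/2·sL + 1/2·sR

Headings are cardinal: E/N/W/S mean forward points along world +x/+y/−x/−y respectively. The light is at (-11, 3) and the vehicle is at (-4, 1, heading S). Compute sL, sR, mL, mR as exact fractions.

90/73 2 17/73 28/73

left sensor world pos  = (-3, 0); dL² = 73
right sensor world pos = (-5, 0); dR² = 45
sL = 90/73 = 90/73
sR = 90/45 = 2
mL = 1·sL + -1/2·sR = 17/73
mR = -1/2·sL + 1/2·sR = 28/73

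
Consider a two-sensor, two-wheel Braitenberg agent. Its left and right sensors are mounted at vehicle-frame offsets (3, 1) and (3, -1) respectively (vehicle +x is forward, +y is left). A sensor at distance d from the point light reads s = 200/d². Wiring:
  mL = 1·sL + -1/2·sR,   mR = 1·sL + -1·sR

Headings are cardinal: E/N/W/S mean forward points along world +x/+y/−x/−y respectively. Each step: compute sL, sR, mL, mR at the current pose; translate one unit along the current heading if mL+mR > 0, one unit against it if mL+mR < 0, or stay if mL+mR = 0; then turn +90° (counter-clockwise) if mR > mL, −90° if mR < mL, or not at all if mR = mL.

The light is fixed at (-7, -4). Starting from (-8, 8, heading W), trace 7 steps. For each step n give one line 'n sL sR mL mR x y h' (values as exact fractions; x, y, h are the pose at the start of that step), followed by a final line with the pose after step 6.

n=0: pose=(-8,8,W); sL=200/137, sR=40/37; mL=4660/5069, mR=1920/5069; mL+mR=6580/5069 → advance +1; mR−mL=-20/37 → turn -1·90°
n=1: pose=(-9,8,N); sL=100/117, sR=100/113; mL=5450/13221, mR=-400/13221; mL+mR=5050/13221 → advance +1; mR−mL=-50/113 → turn -1·90°
n=2: pose=(-9,9,E); sL=200/197, sR=40/29; mL=1860/5713, mR=-2080/5713; mL+mR=-220/5713 → advance -1; mR−mL=-20/29 → turn -1·90°
n=3: pose=(-10,9,S); sL=25/13, sR=50/29; mL=400/377, mR=75/377; mL+mR=475/377 → advance +1; mR−mL=-25/29 → turn -1·90°
n=4: pose=(-10,8,W); sL=200/157, sR=40/41; mL=5060/6437, mR=1920/6437; mL+mR=6980/6437 → advance +1; mR−mL=-20/41 → turn -1·90°
n=5: pose=(-11,8,N); sL=4/5, sR=100/117; mL=218/585, mR=-32/585; mL+mR=62/195 → advance +1; mR−mL=-50/117 → turn -1·90°
n=6: pose=(-11,9,E); sL=200/197, sR=40/29; mL=1860/5713, mR=-2080/5713; mL+mR=-220/5713 → advance -1; mR−mL=-20/29 → turn -1·90°

0 200/137 40/37 4660/5069 1920/5069 -8 8 W
1 100/117 100/113 5450/13221 -400/13221 -9 8 N
2 200/197 40/29 1860/5713 -2080/5713 -9 9 E
3 25/13 50/29 400/377 75/377 -10 9 S
4 200/157 40/41 5060/6437 1920/6437 -10 8 W
5 4/5 100/117 218/585 -32/585 -11 8 N
6 200/197 40/29 1860/5713 -2080/5713 -11 9 E
final -12 9 S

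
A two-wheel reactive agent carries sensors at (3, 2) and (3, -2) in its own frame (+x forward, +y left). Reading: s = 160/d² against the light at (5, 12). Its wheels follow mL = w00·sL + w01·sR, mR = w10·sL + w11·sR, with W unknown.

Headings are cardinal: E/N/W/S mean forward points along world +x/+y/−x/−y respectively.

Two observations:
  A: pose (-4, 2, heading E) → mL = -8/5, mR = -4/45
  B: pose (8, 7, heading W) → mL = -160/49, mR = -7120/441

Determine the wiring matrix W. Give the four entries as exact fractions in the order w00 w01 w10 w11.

-1 0 1/2 -1

obs A: pose=(-4,2,E) → sL=8/5, sR=8/9, mL=-8/5, mR=-4/45
obs B: pose=(8,7,W) → sL=160/49, sR=160/9, mL=-160/49, mR=-7120/441
sensor matrix S = [[8/5, 8/9], [160/49, 160/9]]; det S = 11264/441
solve [mL_A; mL_B] = S·[w00; w01] and [mR_A; mR_B] = S·[w10; w11]:
  w00 = -1, w01 = 0, w10 = 1/2, w11 = -1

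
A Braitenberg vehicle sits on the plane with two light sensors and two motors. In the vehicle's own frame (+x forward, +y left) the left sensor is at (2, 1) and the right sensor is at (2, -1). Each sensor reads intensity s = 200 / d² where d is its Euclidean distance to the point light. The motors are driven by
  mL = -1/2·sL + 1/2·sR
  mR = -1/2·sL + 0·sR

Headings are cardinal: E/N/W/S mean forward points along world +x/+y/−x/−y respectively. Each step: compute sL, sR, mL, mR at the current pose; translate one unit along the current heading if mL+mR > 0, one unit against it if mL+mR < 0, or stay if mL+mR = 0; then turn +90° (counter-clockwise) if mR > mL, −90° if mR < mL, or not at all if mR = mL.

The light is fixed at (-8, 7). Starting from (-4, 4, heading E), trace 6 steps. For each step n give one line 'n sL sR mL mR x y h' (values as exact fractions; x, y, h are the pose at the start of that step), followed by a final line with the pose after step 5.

0 5 50/13 -15/26 -5/2 -4 4 E
1 200/41 200/29 1200/1189 -100/41 -5 4 S
2 20 100 40 -10 -5 5 W
3 200 200/9 -800/9 -100 -6 5 N
4 10 25/4 -15/8 -5 -6 4 E
5 200/29 8 16/29 -100/29 -7 4 S
final -7 5 W

n=0: pose=(-4,4,E); sL=5, sR=50/13; mL=-15/26, mR=-5/2; mL+mR=-40/13 → advance -1; mR−mL=-25/13 → turn -1·90°
n=1: pose=(-5,4,S); sL=200/41, sR=200/29; mL=1200/1189, mR=-100/41; mL+mR=-1700/1189 → advance -1; mR−mL=-100/29 → turn -1·90°
n=2: pose=(-5,5,W); sL=20, sR=100; mL=40, mR=-10; mL+mR=30 → advance +1; mR−mL=-50 → turn -1·90°
n=3: pose=(-6,5,N); sL=200, sR=200/9; mL=-800/9, mR=-100; mL+mR=-1700/9 → advance -1; mR−mL=-100/9 → turn -1·90°
n=4: pose=(-6,4,E); sL=10, sR=25/4; mL=-15/8, mR=-5; mL+mR=-55/8 → advance -1; mR−mL=-25/8 → turn -1·90°
n=5: pose=(-7,4,S); sL=200/29, sR=8; mL=16/29, mR=-100/29; mL+mR=-84/29 → advance -1; mR−mL=-4 → turn -1·90°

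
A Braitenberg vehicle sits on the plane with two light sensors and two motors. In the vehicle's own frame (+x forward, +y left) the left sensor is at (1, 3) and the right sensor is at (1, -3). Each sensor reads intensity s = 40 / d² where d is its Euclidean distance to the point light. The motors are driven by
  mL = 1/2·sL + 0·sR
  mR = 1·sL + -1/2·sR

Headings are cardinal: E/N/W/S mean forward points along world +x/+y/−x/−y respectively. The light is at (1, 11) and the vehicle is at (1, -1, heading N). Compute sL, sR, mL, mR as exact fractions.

left sensor world pos  = (-2, 0); dL² = 130
right sensor world pos = (4, 0); dR² = 130
sL = 40/130 = 4/13
sR = 40/130 = 4/13
mL = 1/2·sL + 0·sR = 2/13
mR = 1·sL + -1/2·sR = 2/13

4/13 4/13 2/13 2/13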